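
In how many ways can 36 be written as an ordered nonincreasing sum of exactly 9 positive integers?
p(36, 9 parts) = 1845

Partitions of n into exactly k parts are in bijection with partitions of n − k into at most k parts (subtract 1 from each part). So p(36, exactly 9) = p(27, parts ≤ 9). Computing via the recurrence p(m, j) = p(m, j−1) + p(m−j, j) gives 1845.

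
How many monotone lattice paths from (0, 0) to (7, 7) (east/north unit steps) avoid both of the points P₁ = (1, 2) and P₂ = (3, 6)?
Number of paths = 1851

Inclusion–exclusion. Total paths: C(14, 7) = 3432. Through P₁: C(3, 1)·C(11, 6) = 1386. Through P₂: C(9, 3)·C(5, 4) = 420. Since P₁ is strictly southwest of P₂, a monotone path through both must visit P₁ then P₂; paths through both = C(3, 1)·C(6, 2)·C(5, 4) = 225. Avoid both = 3432 − 1386 − 420 + 225 = 1851.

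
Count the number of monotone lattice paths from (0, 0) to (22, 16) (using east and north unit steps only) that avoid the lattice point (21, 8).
Number of paths = 22201345125

Total paths from (0, 0) to (22, 16): C(38, 22) = 22239974430. Paths through (21, 8): (paths (0, 0) → (21, 8)) × (paths (21, 8) → (22, 16)) = C(29, 21) · C(9, 1) = 4292145 · 9 = 38629305. Avoidance count = 22239974430 − 38629305 = 22201345125.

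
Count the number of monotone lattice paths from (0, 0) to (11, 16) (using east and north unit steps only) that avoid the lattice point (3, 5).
Number of paths = 8805303

Total paths from (0, 0) to (11, 16): C(27, 11) = 13037895. Paths through (3, 5): (paths (0, 0) → (3, 5)) × (paths (3, 5) → (11, 16)) = C(8, 3) · C(19, 8) = 56 · 75582 = 4232592. Avoidance count = 13037895 − 4232592 = 8805303.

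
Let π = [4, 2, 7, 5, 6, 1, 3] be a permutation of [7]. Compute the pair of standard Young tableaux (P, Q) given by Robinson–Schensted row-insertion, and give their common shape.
P = [1, 3, 6] / [2, 5] / [4, 7];  Q = [1, 3, 5] / [2, 4] / [6, 7];  common shape = (3, 2, 2)

Row-insert the values π_1, π_2, … into P one at a time, bumping the leftmost entry strictly greater than the inserted value down to the next row. The recording tableau Q records, in position (i, j), the step at which that cell was added to P.
  Insert 4 (step 1): P = [4];  Q = [1]
  Insert 2 (step 2): P = [2] / [4];  Q = [1] / [2]
  Insert 7 (step 3): P = [2, 7] / [4];  Q = [1, 3] / [2]
  Insert 5 (step 4): P = [2, 5] / [4, 7];  Q = [1, 3] / [2, 4]
  Insert 6 (step 5): P = [2, 5, 6] / [4, 7];  Q = [1, 3, 5] / [2, 4]
  Insert 1 (step 6): P = [1, 5, 6] / [2, 7] / [4];  Q = [1, 3, 5] / [2, 4] / [6]
  Insert 3 (step 7): P = [1, 3, 6] / [2, 5] / [4, 7];  Q = [1, 3, 5] / [2, 4] / [6, 7]
Final shape: (3, 2, 2).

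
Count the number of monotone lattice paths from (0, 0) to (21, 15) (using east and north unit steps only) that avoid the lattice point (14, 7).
Number of paths = 4819640760

Total paths from (0, 0) to (21, 15): C(36, 21) = 5567902560. Paths through (14, 7): (paths (0, 0) → (14, 7)) × (paths (14, 7) → (21, 15)) = C(21, 14) · C(15, 7) = 116280 · 6435 = 748261800. Avoidance count = 5567902560 − 748261800 = 4819640760.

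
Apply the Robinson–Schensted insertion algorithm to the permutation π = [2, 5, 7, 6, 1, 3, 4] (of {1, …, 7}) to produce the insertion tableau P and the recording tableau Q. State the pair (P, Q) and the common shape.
P = [1, 3, 4] / [2, 5, 6] / [7];  Q = [1, 2, 3] / [4, 6, 7] / [5];  common shape = (3, 3, 1)

Row-insert the values π_1, π_2, … into P one at a time, bumping the leftmost entry strictly greater than the inserted value down to the next row. The recording tableau Q records, in position (i, j), the step at which that cell was added to P.
  Insert 2 (step 1): P = [2];  Q = [1]
  Insert 5 (step 2): P = [2, 5];  Q = [1, 2]
  Insert 7 (step 3): P = [2, 5, 7];  Q = [1, 2, 3]
  Insert 6 (step 4): P = [2, 5, 6] / [7];  Q = [1, 2, 3] / [4]
  Insert 1 (step 5): P = [1, 5, 6] / [2] / [7];  Q = [1, 2, 3] / [4] / [5]
  Insert 3 (step 6): P = [1, 3, 6] / [2, 5] / [7];  Q = [1, 2, 3] / [4, 6] / [5]
  Insert 4 (step 7): P = [1, 3, 4] / [2, 5, 6] / [7];  Q = [1, 2, 3] / [4, 6, 7] / [5]
Final shape: (3, 3, 1).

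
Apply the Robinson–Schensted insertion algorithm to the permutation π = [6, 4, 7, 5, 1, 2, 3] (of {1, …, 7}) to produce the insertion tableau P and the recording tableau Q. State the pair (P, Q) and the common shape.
P = [1, 2, 3] / [4, 5] / [6, 7];  Q = [1, 3, 7] / [2, 4] / [5, 6];  common shape = (3, 2, 2)

Row-insert the values π_1, π_2, … into P one at a time, bumping the leftmost entry strictly greater than the inserted value down to the next row. The recording tableau Q records, in position (i, j), the step at which that cell was added to P.
  Insert 6 (step 1): P = [6];  Q = [1]
  Insert 4 (step 2): P = [4] / [6];  Q = [1] / [2]
  Insert 7 (step 3): P = [4, 7] / [6];  Q = [1, 3] / [2]
  Insert 5 (step 4): P = [4, 5] / [6, 7];  Q = [1, 3] / [2, 4]
  Insert 1 (step 5): P = [1, 5] / [4, 7] / [6];  Q = [1, 3] / [2, 4] / [5]
  Insert 2 (step 6): P = [1, 2] / [4, 5] / [6, 7];  Q = [1, 3] / [2, 4] / [5, 6]
  Insert 3 (step 7): P = [1, 2, 3] / [4, 5] / [6, 7];  Q = [1, 3, 7] / [2, 4] / [5, 6]
Final shape: (3, 2, 2).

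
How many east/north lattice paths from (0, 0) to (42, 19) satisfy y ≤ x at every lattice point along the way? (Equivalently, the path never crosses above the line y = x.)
Number of paths = 1657580519271600

By the reflection principle (André's argument), the number of monotone paths to (42, 19) with n ≤ m that never go above y = x is C(61, 42) − C(61, 43) = 2969831763694950 − 1312251244423350 = 1657580519271600.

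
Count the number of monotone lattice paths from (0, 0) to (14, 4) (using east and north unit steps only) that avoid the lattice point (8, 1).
Number of paths = 2304

Total paths from (0, 0) to (14, 4): C(18, 14) = 3060. Paths through (8, 1): (paths (0, 0) → (8, 1)) × (paths (8, 1) → (14, 4)) = C(9, 8) · C(9, 6) = 9 · 84 = 756. Avoidance count = 3060 − 756 = 2304.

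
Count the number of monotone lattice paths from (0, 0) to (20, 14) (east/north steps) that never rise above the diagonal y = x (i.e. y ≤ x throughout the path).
Number of paths = 463991880

By the reflection principle (André's argument), the number of monotone paths to (20, 14) with n ≤ m that never go above y = x is C(34, 20) − C(34, 21) = 1391975640 − 927983760 = 463991880.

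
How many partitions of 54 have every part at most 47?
p(54, parts ≤ 47) = 386125

Use the recurrence p(n, m) = p(n, m−1) + p(n−m, m): either the largest part is < m (count p(n, m−1)) or the largest part is exactly m (remove one copy of m, count p(n−m, m)). With p(0, ·) = 1 this gives p(54, parts ≤ 47) = 386125. (By conjugating Young diagrams, this also counts partitions of 54 into at most 47 parts.)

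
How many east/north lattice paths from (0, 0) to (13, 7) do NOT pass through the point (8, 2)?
Number of paths = 66180

Total paths from (0, 0) to (13, 7): C(20, 13) = 77520. Paths through (8, 2): (paths (0, 0) → (8, 2)) × (paths (8, 2) → (13, 7)) = C(10, 8) · C(10, 5) = 45 · 252 = 11340. Avoidance count = 77520 − 11340 = 66180.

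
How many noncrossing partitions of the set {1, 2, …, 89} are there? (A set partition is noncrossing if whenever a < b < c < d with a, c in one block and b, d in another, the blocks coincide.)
C_89 = 254224158304000796523953440778841647086547372026600

These noncrossing partitions are counted by the Catalan number C_n = (1/(n + 1)) · C(2n, n). For n = 89: C_89 = (1/90) · C(178, 89) = 22880174247360071687155809670095748237789263482394000/90 = 254224158304000796523953440778841647086547372026600.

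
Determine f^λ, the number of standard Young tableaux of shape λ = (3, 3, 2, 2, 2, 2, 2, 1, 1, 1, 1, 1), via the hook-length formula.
# SYT of shape (3, 3, 2, 2, 2, 2, 2, 1, 1, 1, 1, 1) = 3139560

Hook-length formula: f^λ = n! / Π hook(c), product over all cells c of the Young diagram. For λ = (3, 3, 2, 2, 2, 2, 2, 1, 1, 1, 1, 1), n = 21 boxes. Hook lengths by row (left-to-right, top-to-bottom): [14, 8, 2]; [13, 7, 1]; [11, 5]; [10, 4]; [9, 3]; [8, 2]; [7, 1]; [5]; [4]; [3]; [2]; [1]. Product of hooks = 16273281024000. So f^λ = 21! / 16273281024000 = 51090942171709440000 / 16273281024000 = 3139560.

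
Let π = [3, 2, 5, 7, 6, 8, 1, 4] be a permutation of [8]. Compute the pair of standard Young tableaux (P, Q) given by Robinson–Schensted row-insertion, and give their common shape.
P = [1, 4, 6, 8] / [2, 5] / [3, 7];  Q = [1, 3, 4, 6] / [2, 5] / [7, 8];  common shape = (4, 2, 2)

Row-insert the values π_1, π_2, … into P one at a time, bumping the leftmost entry strictly greater than the inserted value down to the next row. The recording tableau Q records, in position (i, j), the step at which that cell was added to P.
  Insert 3 (step 1): P = [3];  Q = [1]
  Insert 2 (step 2): P = [2] / [3];  Q = [1] / [2]
  Insert 5 (step 3): P = [2, 5] / [3];  Q = [1, 3] / [2]
  Insert 7 (step 4): P = [2, 5, 7] / [3];  Q = [1, 3, 4] / [2]
  Insert 6 (step 5): P = [2, 5, 6] / [3, 7];  Q = [1, 3, 4] / [2, 5]
  Insert 8 (step 6): P = [2, 5, 6, 8] / [3, 7];  Q = [1, 3, 4, 6] / [2, 5]
  Insert 1 (step 7): P = [1, 5, 6, 8] / [2, 7] / [3];  Q = [1, 3, 4, 6] / [2, 5] / [7]
  Insert 4 (step 8): P = [1, 4, 6, 8] / [2, 5] / [3, 7];  Q = [1, 3, 4, 6] / [2, 5] / [7, 8]
Final shape: (4, 2, 2).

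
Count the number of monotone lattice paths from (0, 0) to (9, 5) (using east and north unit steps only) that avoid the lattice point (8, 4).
Number of paths = 1012

Total paths from (0, 0) to (9, 5): C(14, 9) = 2002. Paths through (8, 4): (paths (0, 0) → (8, 4)) × (paths (8, 4) → (9, 5)) = C(12, 8) · C(2, 1) = 495 · 2 = 990. Avoidance count = 2002 − 990 = 1012.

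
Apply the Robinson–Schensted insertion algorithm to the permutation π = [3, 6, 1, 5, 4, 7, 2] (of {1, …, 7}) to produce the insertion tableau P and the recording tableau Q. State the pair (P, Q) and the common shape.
P = [1, 2, 7] / [3, 4] / [5] / [6];  Q = [1, 2, 6] / [3, 4] / [5] / [7];  common shape = (3, 2, 1, 1)

Row-insert the values π_1, π_2, … into P one at a time, bumping the leftmost entry strictly greater than the inserted value down to the next row. The recording tableau Q records, in position (i, j), the step at which that cell was added to P.
  Insert 3 (step 1): P = [3];  Q = [1]
  Insert 6 (step 2): P = [3, 6];  Q = [1, 2]
  Insert 1 (step 3): P = [1, 6] / [3];  Q = [1, 2] / [3]
  Insert 5 (step 4): P = [1, 5] / [3, 6];  Q = [1, 2] / [3, 4]
  Insert 4 (step 5): P = [1, 4] / [3, 5] / [6];  Q = [1, 2] / [3, 4] / [5]
  Insert 7 (step 6): P = [1, 4, 7] / [3, 5] / [6];  Q = [1, 2, 6] / [3, 4] / [5]
  Insert 2 (step 7): P = [1, 2, 7] / [3, 4] / [5] / [6];  Q = [1, 2, 6] / [3, 4] / [5] / [7]
Final shape: (3, 2, 1, 1).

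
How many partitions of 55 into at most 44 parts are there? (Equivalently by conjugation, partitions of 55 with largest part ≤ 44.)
p(55, parts ≤ 44) = 451137

Use the recurrence p(n, m) = p(n, m−1) + p(n−m, m): either the largest part is < m (count p(n, m−1)) or the largest part is exactly m (remove one copy of m, count p(n−m, m)). With p(0, ·) = 1 this gives p(55, parts ≤ 44) = 451137. (By conjugating Young diagrams, this also counts partitions of 55 into at most 44 parts.)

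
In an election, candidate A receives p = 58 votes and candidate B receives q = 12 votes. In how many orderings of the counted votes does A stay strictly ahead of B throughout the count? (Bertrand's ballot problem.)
Strict-lead orderings = 6991273238456

Total orderings of the 70 votes with 58 for A: C(70, 58) = 10638894058520. By the Bertrand ballot formula (Cycle Lemma / reflection principle), the number of orderings in which A is strictly ahead of B throughout is (p − q)/(p + q) · C(p + q, p) = (58 − 12)/(58 + 12) · 10638894058520 = 6991273238456.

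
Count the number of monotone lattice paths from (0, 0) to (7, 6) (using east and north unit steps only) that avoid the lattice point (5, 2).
Number of paths = 1401

Total paths from (0, 0) to (7, 6): C(13, 7) = 1716. Paths through (5, 2): (paths (0, 0) → (5, 2)) × (paths (5, 2) → (7, 6)) = C(7, 5) · C(6, 2) = 21 · 15 = 315. Avoidance count = 1716 − 315 = 1401.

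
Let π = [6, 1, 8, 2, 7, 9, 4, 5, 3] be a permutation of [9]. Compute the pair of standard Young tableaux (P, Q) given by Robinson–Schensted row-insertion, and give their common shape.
P = [1, 2, 3, 5] / [4, 7, 9] / [6] / [8];  Q = [1, 3, 5, 6] / [2, 4, 8] / [7] / [9];  common shape = (4, 3, 1, 1)

Row-insert the values π_1, π_2, … into P one at a time, bumping the leftmost entry strictly greater than the inserted value down to the next row. The recording tableau Q records, in position (i, j), the step at which that cell was added to P.
  Insert 6 (step 1): P = [6];  Q = [1]
  Insert 1 (step 2): P = [1] / [6];  Q = [1] / [2]
  Insert 8 (step 3): P = [1, 8] / [6];  Q = [1, 3] / [2]
  Insert 2 (step 4): P = [1, 2] / [6, 8];  Q = [1, 3] / [2, 4]
  Insert 7 (step 5): P = [1, 2, 7] / [6, 8];  Q = [1, 3, 5] / [2, 4]
  Insert 9 (step 6): P = [1, 2, 7, 9] / [6, 8];  Q = [1, 3, 5, 6] / [2, 4]
  Insert 4 (step 7): P = [1, 2, 4, 9] / [6, 7] / [8];  Q = [1, 3, 5, 6] / [2, 4] / [7]
  Insert 5 (step 8): P = [1, 2, 4, 5] / [6, 7, 9] / [8];  Q = [1, 3, 5, 6] / [2, 4, 8] / [7]
  Insert 3 (step 9): P = [1, 2, 3, 5] / [4, 7, 9] / [6] / [8];  Q = [1, 3, 5, 6] / [2, 4, 8] / [7] / [9]
Final shape: (4, 3, 1, 1).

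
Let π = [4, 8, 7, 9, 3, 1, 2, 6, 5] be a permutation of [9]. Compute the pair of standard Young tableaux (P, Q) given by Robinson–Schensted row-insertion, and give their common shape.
P = [1, 2, 5] / [3, 6, 9] / [4, 7] / [8];  Q = [1, 2, 4] / [3, 7, 8] / [5, 9] / [6];  common shape = (3, 3, 2, 1)

Row-insert the values π_1, π_2, … into P one at a time, bumping the leftmost entry strictly greater than the inserted value down to the next row. The recording tableau Q records, in position (i, j), the step at which that cell was added to P.
  Insert 4 (step 1): P = [4];  Q = [1]
  Insert 8 (step 2): P = [4, 8];  Q = [1, 2]
  Insert 7 (step 3): P = [4, 7] / [8];  Q = [1, 2] / [3]
  Insert 9 (step 4): P = [4, 7, 9] / [8];  Q = [1, 2, 4] / [3]
  Insert 3 (step 5): P = [3, 7, 9] / [4] / [8];  Q = [1, 2, 4] / [3] / [5]
  Insert 1 (step 6): P = [1, 7, 9] / [3] / [4] / [8];  Q = [1, 2, 4] / [3] / [5] / [6]
  Insert 2 (step 7): P = [1, 2, 9] / [3, 7] / [4] / [8];  Q = [1, 2, 4] / [3, 7] / [5] / [6]
  Insert 6 (step 8): P = [1, 2, 6] / [3, 7, 9] / [4] / [8];  Q = [1, 2, 4] / [3, 7, 8] / [5] / [6]
  Insert 5 (step 9): P = [1, 2, 5] / [3, 6, 9] / [4, 7] / [8];  Q = [1, 2, 4] / [3, 7, 8] / [5, 9] / [6]
Final shape: (3, 3, 2, 1).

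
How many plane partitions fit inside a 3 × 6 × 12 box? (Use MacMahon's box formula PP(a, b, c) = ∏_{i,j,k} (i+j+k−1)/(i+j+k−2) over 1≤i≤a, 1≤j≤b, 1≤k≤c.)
PP(3, 6, 12) = 99604982880

Evaluate the triple product over i = 1..3, j = 1..6, k = 1..12. The factors are (2/1) · (3/2) · (4/3) · (5/4) · (6/5) · (7/6) · (8/7) · (9/8) · … (216 factors total). The numerators and denominators telescope so the product is an integer; carrying out the multiplication exactly gives PP(3, 6, 12) = 99604982880.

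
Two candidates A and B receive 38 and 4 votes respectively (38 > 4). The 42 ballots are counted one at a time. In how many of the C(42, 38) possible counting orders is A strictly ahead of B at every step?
Strict-lead orderings = 90610

Total orderings of the 42 votes with 38 for A: C(42, 38) = 111930. By the Bertrand ballot formula (Cycle Lemma / reflection principle), the number of orderings in which A is strictly ahead of B throughout is (p − q)/(p + q) · C(p + q, p) = (38 − 4)/(38 + 4) · 111930 = 90610.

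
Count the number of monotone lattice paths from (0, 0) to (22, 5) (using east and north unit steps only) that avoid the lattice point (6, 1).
Number of paths = 46815

Total paths from (0, 0) to (22, 5): C(27, 22) = 80730. Paths through (6, 1): (paths (0, 0) → (6, 1)) × (paths (6, 1) → (22, 5)) = C(7, 6) · C(20, 16) = 7 · 4845 = 33915. Avoidance count = 80730 − 33915 = 46815.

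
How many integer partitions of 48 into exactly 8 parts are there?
p(48, 8 parts) = 9749

Partitions of n into exactly k parts are in bijection with partitions of n − k into at most k parts (subtract 1 from each part). So p(48, exactly 8) = p(40, parts ≤ 8). Computing via the recurrence p(m, j) = p(m, j−1) + p(m−j, j) gives 9749.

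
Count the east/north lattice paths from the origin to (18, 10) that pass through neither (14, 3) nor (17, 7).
Number of paths = 11609494

Inclusion–exclusion. Total paths: C(28, 18) = 13123110. Through P₁: C(17, 14)·C(11, 4) = 224400. Through P₂: C(24, 17)·C(4, 1) = 1384416. Since P₁ is strictly southwest of P₂, a monotone path through both must visit P₁ then P₂; paths through both = C(17, 14)·C(7, 3)·C(4, 1) = 95200. Avoid both = 13123110 − 224400 − 1384416 + 95200 = 11609494.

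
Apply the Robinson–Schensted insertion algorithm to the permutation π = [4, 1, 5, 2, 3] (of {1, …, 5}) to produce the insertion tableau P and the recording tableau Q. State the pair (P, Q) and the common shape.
P = [1, 2, 3] / [4, 5];  Q = [1, 3, 5] / [2, 4];  common shape = (3, 2)

Row-insert the values π_1, π_2, … into P one at a time, bumping the leftmost entry strictly greater than the inserted value down to the next row. The recording tableau Q records, in position (i, j), the step at which that cell was added to P.
  Insert 4 (step 1): P = [4];  Q = [1]
  Insert 1 (step 2): P = [1] / [4];  Q = [1] / [2]
  Insert 5 (step 3): P = [1, 5] / [4];  Q = [1, 3] / [2]
  Insert 2 (step 4): P = [1, 2] / [4, 5];  Q = [1, 3] / [2, 4]
  Insert 3 (step 5): P = [1, 2, 3] / [4, 5];  Q = [1, 3, 5] / [2, 4]
Final shape: (3, 2).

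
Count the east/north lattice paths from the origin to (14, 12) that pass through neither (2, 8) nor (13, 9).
Number of paths = 7588280

Inclusion–exclusion. Total paths: C(26, 14) = 9657700. Through P₁: C(10, 2)·C(16, 12) = 81900. Through P₂: C(22, 13)·C(4, 1) = 1989680. Since P₁ is strictly southwest of P₂, a monotone path through both must visit P₁ then P₂; paths through both = C(10, 2)·C(12, 11)·C(4, 1) = 2160. Avoid both = 9657700 − 81900 − 1989680 + 2160 = 7588280.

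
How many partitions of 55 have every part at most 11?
p(55, parts ≤ 11) = 148847

Use the recurrence p(n, m) = p(n, m−1) + p(n−m, m): either the largest part is < m (count p(n, m−1)) or the largest part is exactly m (remove one copy of m, count p(n−m, m)). With p(0, ·) = 1 this gives p(55, parts ≤ 11) = 148847. (By conjugating Young diagrams, this also counts partitions of 55 into at most 11 parts.)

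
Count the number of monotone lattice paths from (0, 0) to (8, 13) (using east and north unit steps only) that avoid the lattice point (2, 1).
Number of paths = 147798

Total paths from (0, 0) to (8, 13): C(21, 8) = 203490. Paths through (2, 1): (paths (0, 0) → (2, 1)) × (paths (2, 1) → (8, 13)) = C(3, 2) · C(18, 6) = 3 · 18564 = 55692. Avoidance count = 203490 − 55692 = 147798.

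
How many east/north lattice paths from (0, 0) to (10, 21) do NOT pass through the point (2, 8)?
Number of paths = 35195115

Total paths from (0, 0) to (10, 21): C(31, 10) = 44352165. Paths through (2, 8): (paths (0, 0) → (2, 8)) × (paths (2, 8) → (10, 21)) = C(10, 2) · C(21, 8) = 45 · 203490 = 9157050. Avoidance count = 44352165 − 9157050 = 35195115.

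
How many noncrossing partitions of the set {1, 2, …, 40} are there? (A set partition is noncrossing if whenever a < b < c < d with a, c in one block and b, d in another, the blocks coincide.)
C_40 = 2622127042276492108820

These noncrossing partitions are counted by the Catalan number C_n = (1/(n + 1)) · C(2n, n). For n = 40: C_40 = (1/41) · C(80, 40) = 107507208733336176461620/41 = 2622127042276492108820.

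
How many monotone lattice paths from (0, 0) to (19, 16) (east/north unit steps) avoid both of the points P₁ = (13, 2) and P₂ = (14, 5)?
Number of paths = 4006902606

Inclusion–exclusion. Total paths: C(35, 19) = 4059928950. Through P₁: C(15, 13)·C(20, 6) = 4069800. Through P₂: C(19, 14)·C(16, 5) = 50791104. Since P₁ is strictly southwest of P₂, a monotone path through both must visit P₁ then P₂; paths through both = C(15, 13)·C(4, 1)·C(16, 5) = 1834560. Avoid both = 4059928950 − 4069800 − 50791104 + 1834560 = 4006902606.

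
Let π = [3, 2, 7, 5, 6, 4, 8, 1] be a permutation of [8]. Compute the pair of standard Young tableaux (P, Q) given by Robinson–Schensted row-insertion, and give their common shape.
P = [1, 4, 6, 8] / [2, 5] / [3] / [7];  Q = [1, 3, 5, 7] / [2, 4] / [6] / [8];  common shape = (4, 2, 1, 1)

Row-insert the values π_1, π_2, … into P one at a time, bumping the leftmost entry strictly greater than the inserted value down to the next row. The recording tableau Q records, in position (i, j), the step at which that cell was added to P.
  Insert 3 (step 1): P = [3];  Q = [1]
  Insert 2 (step 2): P = [2] / [3];  Q = [1] / [2]
  Insert 7 (step 3): P = [2, 7] / [3];  Q = [1, 3] / [2]
  Insert 5 (step 4): P = [2, 5] / [3, 7];  Q = [1, 3] / [2, 4]
  Insert 6 (step 5): P = [2, 5, 6] / [3, 7];  Q = [1, 3, 5] / [2, 4]
  Insert 4 (step 6): P = [2, 4, 6] / [3, 5] / [7];  Q = [1, 3, 5] / [2, 4] / [6]
  Insert 8 (step 7): P = [2, 4, 6, 8] / [3, 5] / [7];  Q = [1, 3, 5, 7] / [2, 4] / [6]
  Insert 1 (step 8): P = [1, 4, 6, 8] / [2, 5] / [3] / [7];  Q = [1, 3, 5, 7] / [2, 4] / [6] / [8]
Final shape: (4, 2, 1, 1).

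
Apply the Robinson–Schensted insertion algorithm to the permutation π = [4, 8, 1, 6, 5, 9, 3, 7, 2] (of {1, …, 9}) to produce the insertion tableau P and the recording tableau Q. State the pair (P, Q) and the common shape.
P = [1, 2, 7] / [3, 5, 9] / [4] / [6] / [8];  Q = [1, 2, 6] / [3, 4, 8] / [5] / [7] / [9];  common shape = (3, 3, 1, 1, 1)

Row-insert the values π_1, π_2, … into P one at a time, bumping the leftmost entry strictly greater than the inserted value down to the next row. The recording tableau Q records, in position (i, j), the step at which that cell was added to P.
  Insert 4 (step 1): P = [4];  Q = [1]
  Insert 8 (step 2): P = [4, 8];  Q = [1, 2]
  Insert 1 (step 3): P = [1, 8] / [4];  Q = [1, 2] / [3]
  Insert 6 (step 4): P = [1, 6] / [4, 8];  Q = [1, 2] / [3, 4]
  Insert 5 (step 5): P = [1, 5] / [4, 6] / [8];  Q = [1, 2] / [3, 4] / [5]
  Insert 9 (step 6): P = [1, 5, 9] / [4, 6] / [8];  Q = [1, 2, 6] / [3, 4] / [5]
  Insert 3 (step 7): P = [1, 3, 9] / [4, 5] / [6] / [8];  Q = [1, 2, 6] / [3, 4] / [5] / [7]
  Insert 7 (step 8): P = [1, 3, 7] / [4, 5, 9] / [6] / [8];  Q = [1, 2, 6] / [3, 4, 8] / [5] / [7]
  Insert 2 (step 9): P = [1, 2, 7] / [3, 5, 9] / [4] / [6] / [8];  Q = [1, 2, 6] / [3, 4, 8] / [5] / [7] / [9]
Final shape: (3, 3, 1, 1, 1).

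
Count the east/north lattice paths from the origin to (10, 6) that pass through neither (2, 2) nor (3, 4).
Number of paths = 4426

Inclusion–exclusion. Total paths: C(16, 10) = 8008. Through P₁: C(4, 2)·C(12, 8) = 2970. Through P₂: C(7, 3)·C(9, 7) = 1260. Since P₁ is strictly southwest of P₂, a monotone path through both must visit P₁ then P₂; paths through both = C(4, 2)·C(3, 1)·C(9, 7) = 648. Avoid both = 8008 − 2970 − 1260 + 648 = 4426.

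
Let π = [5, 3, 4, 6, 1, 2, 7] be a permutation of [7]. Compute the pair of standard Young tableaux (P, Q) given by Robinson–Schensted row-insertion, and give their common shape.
P = [1, 2, 6, 7] / [3, 4] / [5];  Q = [1, 3, 4, 7] / [2, 6] / [5];  common shape = (4, 2, 1)

Row-insert the values π_1, π_2, … into P one at a time, bumping the leftmost entry strictly greater than the inserted value down to the next row. The recording tableau Q records, in position (i, j), the step at which that cell was added to P.
  Insert 5 (step 1): P = [5];  Q = [1]
  Insert 3 (step 2): P = [3] / [5];  Q = [1] / [2]
  Insert 4 (step 3): P = [3, 4] / [5];  Q = [1, 3] / [2]
  Insert 6 (step 4): P = [3, 4, 6] / [5];  Q = [1, 3, 4] / [2]
  Insert 1 (step 5): P = [1, 4, 6] / [3] / [5];  Q = [1, 3, 4] / [2] / [5]
  Insert 2 (step 6): P = [1, 2, 6] / [3, 4] / [5];  Q = [1, 3, 4] / [2, 6] / [5]
  Insert 7 (step 7): P = [1, 2, 6, 7] / [3, 4] / [5];  Q = [1, 3, 4, 7] / [2, 6] / [5]
Final shape: (4, 2, 1).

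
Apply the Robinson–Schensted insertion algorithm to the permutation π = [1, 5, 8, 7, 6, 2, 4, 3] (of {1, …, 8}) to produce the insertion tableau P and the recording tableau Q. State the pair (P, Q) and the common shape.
P = [1, 2, 3] / [4, 6] / [5] / [7] / [8];  Q = [1, 2, 3] / [4, 7] / [5] / [6] / [8];  common shape = (3, 2, 1, 1, 1)

Row-insert the values π_1, π_2, … into P one at a time, bumping the leftmost entry strictly greater than the inserted value down to the next row. The recording tableau Q records, in position (i, j), the step at which that cell was added to P.
  Insert 1 (step 1): P = [1];  Q = [1]
  Insert 5 (step 2): P = [1, 5];  Q = [1, 2]
  Insert 8 (step 3): P = [1, 5, 8];  Q = [1, 2, 3]
  Insert 7 (step 4): P = [1, 5, 7] / [8];  Q = [1, 2, 3] / [4]
  Insert 6 (step 5): P = [1, 5, 6] / [7] / [8];  Q = [1, 2, 3] / [4] / [5]
  Insert 2 (step 6): P = [1, 2, 6] / [5] / [7] / [8];  Q = [1, 2, 3] / [4] / [5] / [6]
  Insert 4 (step 7): P = [1, 2, 4] / [5, 6] / [7] / [8];  Q = [1, 2, 3] / [4, 7] / [5] / [6]
  Insert 3 (step 8): P = [1, 2, 3] / [4, 6] / [5] / [7] / [8];  Q = [1, 2, 3] / [4, 7] / [5] / [6] / [8]
Final shape: (3, 2, 1, 1, 1).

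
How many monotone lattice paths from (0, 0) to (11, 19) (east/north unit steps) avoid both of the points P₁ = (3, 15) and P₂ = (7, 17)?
Number of paths = 49215420

Inclusion–exclusion. Total paths: C(30, 11) = 54627300. Through P₁: C(18, 3)·C(12, 8) = 403920. Through P₂: C(24, 7)·C(6, 4) = 5191560. Since P₁ is strictly southwest of P₂, a monotone path through both must visit P₁ then P₂; paths through both = C(18, 3)·C(6, 4)·C(6, 4) = 183600. Avoid both = 54627300 − 403920 − 5191560 + 183600 = 49215420.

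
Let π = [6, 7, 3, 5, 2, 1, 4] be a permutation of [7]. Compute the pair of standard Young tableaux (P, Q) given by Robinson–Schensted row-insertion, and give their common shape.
P = [1, 4] / [2, 5] / [3, 7] / [6];  Q = [1, 2] / [3, 4] / [5, 7] / [6];  common shape = (2, 2, 2, 1)

Row-insert the values π_1, π_2, … into P one at a time, bumping the leftmost entry strictly greater than the inserted value down to the next row. The recording tableau Q records, in position (i, j), the step at which that cell was added to P.
  Insert 6 (step 1): P = [6];  Q = [1]
  Insert 7 (step 2): P = [6, 7];  Q = [1, 2]
  Insert 3 (step 3): P = [3, 7] / [6];  Q = [1, 2] / [3]
  Insert 5 (step 4): P = [3, 5] / [6, 7];  Q = [1, 2] / [3, 4]
  Insert 2 (step 5): P = [2, 5] / [3, 7] / [6];  Q = [1, 2] / [3, 4] / [5]
  Insert 1 (step 6): P = [1, 5] / [2, 7] / [3] / [6];  Q = [1, 2] / [3, 4] / [5] / [6]
  Insert 4 (step 7): P = [1, 4] / [2, 5] / [3, 7] / [6];  Q = [1, 2] / [3, 4] / [5, 7] / [6]
Final shape: (2, 2, 2, 1).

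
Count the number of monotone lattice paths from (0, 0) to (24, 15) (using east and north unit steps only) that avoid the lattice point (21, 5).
Number of paths = 25122027580

Total paths from (0, 0) to (24, 15): C(39, 24) = 25140840660. Paths through (21, 5): (paths (0, 0) → (21, 5)) × (paths (21, 5) → (24, 15)) = C(26, 21) · C(13, 3) = 65780 · 286 = 18813080. Avoidance count = 25140840660 − 18813080 = 25122027580.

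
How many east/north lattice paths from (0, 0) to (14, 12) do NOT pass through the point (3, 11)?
Number of paths = 9653332

Total paths from (0, 0) to (14, 12): C(26, 14) = 9657700. Paths through (3, 11): (paths (0, 0) → (3, 11)) × (paths (3, 11) → (14, 12)) = C(14, 3) · C(12, 11) = 364 · 12 = 4368. Avoidance count = 9657700 − 4368 = 9653332.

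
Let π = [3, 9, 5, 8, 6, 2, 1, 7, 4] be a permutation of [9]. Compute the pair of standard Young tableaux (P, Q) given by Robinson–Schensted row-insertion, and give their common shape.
P = [1, 4, 6, 7] / [2, 5] / [3] / [8] / [9];  Q = [1, 2, 4, 8] / [3, 9] / [5] / [6] / [7];  common shape = (4, 2, 1, 1, 1)

Row-insert the values π_1, π_2, … into P one at a time, bumping the leftmost entry strictly greater than the inserted value down to the next row. The recording tableau Q records, in position (i, j), the step at which that cell was added to P.
  Insert 3 (step 1): P = [3];  Q = [1]
  Insert 9 (step 2): P = [3, 9];  Q = [1, 2]
  Insert 5 (step 3): P = [3, 5] / [9];  Q = [1, 2] / [3]
  Insert 8 (step 4): P = [3, 5, 8] / [9];  Q = [1, 2, 4] / [3]
  Insert 6 (step 5): P = [3, 5, 6] / [8] / [9];  Q = [1, 2, 4] / [3] / [5]
  Insert 2 (step 6): P = [2, 5, 6] / [3] / [8] / [9];  Q = [1, 2, 4] / [3] / [5] / [6]
  Insert 1 (step 7): P = [1, 5, 6] / [2] / [3] / [8] / [9];  Q = [1, 2, 4] / [3] / [5] / [6] / [7]
  Insert 7 (step 8): P = [1, 5, 6, 7] / [2] / [3] / [8] / [9];  Q = [1, 2, 4, 8] / [3] / [5] / [6] / [7]
  Insert 4 (step 9): P = [1, 4, 6, 7] / [2, 5] / [3] / [8] / [9];  Q = [1, 2, 4, 8] / [3, 9] / [5] / [6] / [7]
Final shape: (4, 2, 1, 1, 1).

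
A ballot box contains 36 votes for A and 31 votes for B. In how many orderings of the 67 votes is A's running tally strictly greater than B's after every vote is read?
Strict-lead orderings = 889789498870352080

Total orderings of the 67 votes with 36 for A: C(67, 36) = 11923179284862717872. By the Bertrand ballot formula (Cycle Lemma / reflection principle), the number of orderings in which A is strictly ahead of B throughout is (p − q)/(p + q) · C(p + q, p) = (36 − 31)/(36 + 31) · 11923179284862717872 = 889789498870352080.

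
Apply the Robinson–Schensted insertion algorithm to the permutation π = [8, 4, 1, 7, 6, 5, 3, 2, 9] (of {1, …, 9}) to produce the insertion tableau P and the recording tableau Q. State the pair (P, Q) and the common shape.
P = [1, 2, 9] / [3, 5] / [4] / [6] / [7] / [8];  Q = [1, 4, 9] / [2, 5] / [3] / [6] / [7] / [8];  common shape = (3, 2, 1, 1, 1, 1)

Row-insert the values π_1, π_2, … into P one at a time, bumping the leftmost entry strictly greater than the inserted value down to the next row. The recording tableau Q records, in position (i, j), the step at which that cell was added to P.
  Insert 8 (step 1): P = [8];  Q = [1]
  Insert 4 (step 2): P = [4] / [8];  Q = [1] / [2]
  Insert 1 (step 3): P = [1] / [4] / [8];  Q = [1] / [2] / [3]
  Insert 7 (step 4): P = [1, 7] / [4] / [8];  Q = [1, 4] / [2] / [3]
  Insert 6 (step 5): P = [1, 6] / [4, 7] / [8];  Q = [1, 4] / [2, 5] / [3]
  Insert 5 (step 6): P = [1, 5] / [4, 6] / [7] / [8];  Q = [1, 4] / [2, 5] / [3] / [6]
  Insert 3 (step 7): P = [1, 3] / [4, 5] / [6] / [7] / [8];  Q = [1, 4] / [2, 5] / [3] / [6] / [7]
  Insert 2 (step 8): P = [1, 2] / [3, 5] / [4] / [6] / [7] / [8];  Q = [1, 4] / [2, 5] / [3] / [6] / [7] / [8]
  Insert 9 (step 9): P = [1, 2, 9] / [3, 5] / [4] / [6] / [7] / [8];  Q = [1, 4, 9] / [2, 5] / [3] / [6] / [7] / [8]
Final shape: (3, 2, 1, 1, 1, 1).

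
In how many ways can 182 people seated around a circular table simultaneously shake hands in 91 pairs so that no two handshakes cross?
C_91 = 3935312233584004685417853572763349509774031680023800

These noncrossing handshakes are counted by the Catalan number C_n = (1/(n + 1)) · C(2n, n). For n = 91: C_91 = (1/92) · C(182, 91) = 362048725489728431058442528694228154899210914562189600/92 = 3935312233584004685417853572763349509774031680023800.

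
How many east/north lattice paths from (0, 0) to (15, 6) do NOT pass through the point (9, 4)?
Number of paths = 34244

Total paths from (0, 0) to (15, 6): C(21, 15) = 54264. Paths through (9, 4): (paths (0, 0) → (9, 4)) × (paths (9, 4) → (15, 6)) = C(13, 9) · C(8, 6) = 715 · 28 = 20020. Avoidance count = 54264 − 20020 = 34244.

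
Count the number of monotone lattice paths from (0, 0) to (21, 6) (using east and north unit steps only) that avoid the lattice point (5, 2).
Number of paths = 194265

Total paths from (0, 0) to (21, 6): C(27, 21) = 296010. Paths through (5, 2): (paths (0, 0) → (5, 2)) × (paths (5, 2) → (21, 6)) = C(7, 5) · C(20, 16) = 21 · 4845 = 101745. Avoidance count = 296010 − 101745 = 194265.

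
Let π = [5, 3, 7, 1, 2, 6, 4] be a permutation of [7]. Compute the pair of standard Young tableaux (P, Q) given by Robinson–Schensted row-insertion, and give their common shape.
P = [1, 2, 4] / [3, 6] / [5, 7];  Q = [1, 3, 6] / [2, 5] / [4, 7];  common shape = (3, 2, 2)

Row-insert the values π_1, π_2, … into P one at a time, bumping the leftmost entry strictly greater than the inserted value down to the next row. The recording tableau Q records, in position (i, j), the step at which that cell was added to P.
  Insert 5 (step 1): P = [5];  Q = [1]
  Insert 3 (step 2): P = [3] / [5];  Q = [1] / [2]
  Insert 7 (step 3): P = [3, 7] / [5];  Q = [1, 3] / [2]
  Insert 1 (step 4): P = [1, 7] / [3] / [5];  Q = [1, 3] / [2] / [4]
  Insert 2 (step 5): P = [1, 2] / [3, 7] / [5];  Q = [1, 3] / [2, 5] / [4]
  Insert 6 (step 6): P = [1, 2, 6] / [3, 7] / [5];  Q = [1, 3, 6] / [2, 5] / [4]
  Insert 4 (step 7): P = [1, 2, 4] / [3, 6] / [5, 7];  Q = [1, 3, 6] / [2, 5] / [4, 7]
Final shape: (3, 2, 2).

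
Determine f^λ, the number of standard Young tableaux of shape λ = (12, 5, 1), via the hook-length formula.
# SYT of shape (12, 5, 1) = 53040

Hook-length formula: f^λ = n! / Π hook(c), product over all cells c of the Young diagram. For λ = (12, 5, 1), n = 18 boxes. Hook lengths by row (left-to-right, top-to-bottom): [14, 12, 11, 10, 9, 7, 6, 5, 4, 3, 2, 1]; [6, 4, 3, 2, 1]; [1]. Product of hooks = 120708403200. So f^λ = 18! / 120708403200 = 6402373705728000 / 120708403200 = 53040.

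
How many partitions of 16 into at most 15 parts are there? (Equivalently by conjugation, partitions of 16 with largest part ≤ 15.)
p(16, parts ≤ 15) = 230

Partitions of 16 with all parts ≤ 15: 15+1, 14+2, 14+1+1, 13+3, 13+2+1, 13+1+1+1, 12+4, 12+3+1, 12+2+2, 12+2+1+1, 12+1+1+1+1, 11+5, 11+4+1, 11+3+2, 11+3+1+1, 11+2+2+1, 11+2+1+1+1, 11+1+1+1+1+1, 10+6, 10+5+1, 10+4+2, 10+4+1+1, 10+3+3, 10+3+2+1, 10+3+1+1+1, 10+2+2+2, 10+2+2+1+1, 10+2+1+1+1+1, 10+1+1+1+1+1+1, 9+7, … (230 total). Count = 230.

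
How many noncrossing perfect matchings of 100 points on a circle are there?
C_50 = 1978261657756160653623774456

These noncrossing handshakes are counted by the Catalan number C_n = (1/(n + 1)) · C(2n, n). For n = 50: C_50 = (1/51) · C(100, 50) = 100891344545564193334812497256/51 = 1978261657756160653623774456.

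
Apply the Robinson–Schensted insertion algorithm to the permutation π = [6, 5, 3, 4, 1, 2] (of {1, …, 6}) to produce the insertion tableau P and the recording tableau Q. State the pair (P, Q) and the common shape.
P = [1, 2] / [3, 4] / [5] / [6];  Q = [1, 4] / [2, 6] / [3] / [5];  common shape = (2, 2, 1, 1)

Row-insert the values π_1, π_2, … into P one at a time, bumping the leftmost entry strictly greater than the inserted value down to the next row. The recording tableau Q records, in position (i, j), the step at which that cell was added to P.
  Insert 6 (step 1): P = [6];  Q = [1]
  Insert 5 (step 2): P = [5] / [6];  Q = [1] / [2]
  Insert 3 (step 3): P = [3] / [5] / [6];  Q = [1] / [2] / [3]
  Insert 4 (step 4): P = [3, 4] / [5] / [6];  Q = [1, 4] / [2] / [3]
  Insert 1 (step 5): P = [1, 4] / [3] / [5] / [6];  Q = [1, 4] / [2] / [3] / [5]
  Insert 2 (step 6): P = [1, 2] / [3, 4] / [5] / [6];  Q = [1, 4] / [2, 6] / [3] / [5]
Final shape: (2, 2, 1, 1).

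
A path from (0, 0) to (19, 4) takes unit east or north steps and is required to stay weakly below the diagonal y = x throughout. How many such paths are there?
Number of paths = 7084

By the reflection principle (André's argument), the number of monotone paths to (19, 4) with n ≤ m that never go above y = x is C(23, 19) − C(23, 20) = 8855 − 1771 = 7084.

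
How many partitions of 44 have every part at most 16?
p(44, parts ≤ 16) = 60603

Use the recurrence p(n, m) = p(n, m−1) + p(n−m, m): either the largest part is < m (count p(n, m−1)) or the largest part is exactly m (remove one copy of m, count p(n−m, m)). With p(0, ·) = 1 this gives p(44, parts ≤ 16) = 60603. (By conjugating Young diagrams, this also counts partitions of 44 into at most 16 parts.)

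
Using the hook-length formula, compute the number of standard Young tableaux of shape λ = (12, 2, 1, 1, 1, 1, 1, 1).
# SYT of shape (12, 2, 1, 1, 1, 1, 1, 1) = 510510

Hook-length formula: f^λ = n! / Π hook(c), product over all cells c of the Young diagram. For λ = (12, 2, 1, 1, 1, 1, 1, 1), n = 20 boxes. Hook lengths by row (left-to-right, top-to-bottom): [19, 12, 10, 9, 8, 7, 6, 5, 4, 3, 2, 1]; [8, 1]; [6]; [5]; [4]; [3]; [2]; [1]. Product of hooks = 4765630464000. So f^λ = 20! / 4765630464000 = 2432902008176640000 / 4765630464000 = 510510.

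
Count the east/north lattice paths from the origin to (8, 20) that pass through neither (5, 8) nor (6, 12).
Number of paths = 1976715

Inclusion–exclusion. Total paths: C(28, 8) = 3108105. Through P₁: C(13, 5)·C(15, 3) = 585585. Through P₂: C(18, 6)·C(10, 2) = 835380. Since P₁ is strictly southwest of P₂, a monotone path through both must visit P₁ then P₂; paths through both = C(13, 5)·C(5, 1)·C(10, 2) = 289575. Avoid both = 3108105 − 585585 − 835380 + 289575 = 1976715.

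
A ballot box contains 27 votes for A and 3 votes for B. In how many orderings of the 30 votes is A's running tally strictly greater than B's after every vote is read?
Strict-lead orderings = 3248

Total orderings of the 30 votes with 27 for A: C(30, 27) = 4060. By the Bertrand ballot formula (Cycle Lemma / reflection principle), the number of orderings in which A is strictly ahead of B throughout is (p − q)/(p + q) · C(p + q, p) = (27 − 3)/(27 + 3) · 4060 = 3248.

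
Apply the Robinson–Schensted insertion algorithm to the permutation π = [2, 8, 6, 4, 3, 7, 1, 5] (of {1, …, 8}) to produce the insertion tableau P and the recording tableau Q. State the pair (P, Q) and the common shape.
P = [1, 3, 5] / [2, 7] / [4] / [6] / [8];  Q = [1, 2, 6] / [3, 8] / [4] / [5] / [7];  common shape = (3, 2, 1, 1, 1)

Row-insert the values π_1, π_2, … into P one at a time, bumping the leftmost entry strictly greater than the inserted value down to the next row. The recording tableau Q records, in position (i, j), the step at which that cell was added to P.
  Insert 2 (step 1): P = [2];  Q = [1]
  Insert 8 (step 2): P = [2, 8];  Q = [1, 2]
  Insert 6 (step 3): P = [2, 6] / [8];  Q = [1, 2] / [3]
  Insert 4 (step 4): P = [2, 4] / [6] / [8];  Q = [1, 2] / [3] / [4]
  Insert 3 (step 5): P = [2, 3] / [4] / [6] / [8];  Q = [1, 2] / [3] / [4] / [5]
  Insert 7 (step 6): P = [2, 3, 7] / [4] / [6] / [8];  Q = [1, 2, 6] / [3] / [4] / [5]
  Insert 1 (step 7): P = [1, 3, 7] / [2] / [4] / [6] / [8];  Q = [1, 2, 6] / [3] / [4] / [5] / [7]
  Insert 5 (step 8): P = [1, 3, 5] / [2, 7] / [4] / [6] / [8];  Q = [1, 2, 6] / [3, 8] / [4] / [5] / [7]
Final shape: (3, 2, 1, 1, 1).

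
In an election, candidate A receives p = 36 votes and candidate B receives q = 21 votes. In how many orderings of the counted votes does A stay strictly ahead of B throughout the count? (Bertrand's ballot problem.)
Strict-lead orderings = 561152544402450

Total orderings of the 57 votes with 36 for A: C(57, 36) = 2132379668729310. By the Bertrand ballot formula (Cycle Lemma / reflection principle), the number of orderings in which A is strictly ahead of B throughout is (p − q)/(p + q) · C(p + q, p) = (36 − 21)/(36 + 21) · 2132379668729310 = 561152544402450.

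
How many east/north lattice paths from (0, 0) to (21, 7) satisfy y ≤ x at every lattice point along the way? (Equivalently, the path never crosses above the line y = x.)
Number of paths = 807300

By the reflection principle (André's argument), the number of monotone paths to (21, 7) with n ≤ m that never go above y = x is C(28, 21) − C(28, 22) = 1184040 − 376740 = 807300.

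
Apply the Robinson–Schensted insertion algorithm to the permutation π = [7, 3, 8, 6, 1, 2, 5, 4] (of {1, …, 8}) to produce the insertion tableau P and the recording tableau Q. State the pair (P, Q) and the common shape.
P = [1, 2, 4] / [3, 5] / [6, 8] / [7];  Q = [1, 3, 7] / [2, 4] / [5, 6] / [8];  common shape = (3, 2, 2, 1)

Row-insert the values π_1, π_2, … into P one at a time, bumping the leftmost entry strictly greater than the inserted value down to the next row. The recording tableau Q records, in position (i, j), the step at which that cell was added to P.
  Insert 7 (step 1): P = [7];  Q = [1]
  Insert 3 (step 2): P = [3] / [7];  Q = [1] / [2]
  Insert 8 (step 3): P = [3, 8] / [7];  Q = [1, 3] / [2]
  Insert 6 (step 4): P = [3, 6] / [7, 8];  Q = [1, 3] / [2, 4]
  Insert 1 (step 5): P = [1, 6] / [3, 8] / [7];  Q = [1, 3] / [2, 4] / [5]
  Insert 2 (step 6): P = [1, 2] / [3, 6] / [7, 8];  Q = [1, 3] / [2, 4] / [5, 6]
  Insert 5 (step 7): P = [1, 2, 5] / [3, 6] / [7, 8];  Q = [1, 3, 7] / [2, 4] / [5, 6]
  Insert 4 (step 8): P = [1, 2, 4] / [3, 5] / [6, 8] / [7];  Q = [1, 3, 7] / [2, 4] / [5, 6] / [8]
Final shape: (3, 2, 2, 1).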